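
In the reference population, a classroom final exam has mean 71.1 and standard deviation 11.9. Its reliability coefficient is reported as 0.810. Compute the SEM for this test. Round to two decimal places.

SEM = SD · √(1 − ρ) = 11.9 × √0.190 = 11.9 × 0.4359 = 5.187

5.19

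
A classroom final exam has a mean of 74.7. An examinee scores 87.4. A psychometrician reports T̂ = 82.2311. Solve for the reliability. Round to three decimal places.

T̂ = ρX + (1 − ρ)μ  ⇒  T̂ − μ = ρ(X − μ)
ρ = (T̂ − μ)/(X − μ) = (82.2311 − 74.7) / (87.4 − 74.7) = 7.5311 / 12.7 = 0.59300

0.593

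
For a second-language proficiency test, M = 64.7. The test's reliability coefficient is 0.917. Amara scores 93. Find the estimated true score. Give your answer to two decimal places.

90.65

Kelley's formula gives T̂ = 0.917·93 + 0.083·64.7 = 85.281 + 5.3701 = 90.651.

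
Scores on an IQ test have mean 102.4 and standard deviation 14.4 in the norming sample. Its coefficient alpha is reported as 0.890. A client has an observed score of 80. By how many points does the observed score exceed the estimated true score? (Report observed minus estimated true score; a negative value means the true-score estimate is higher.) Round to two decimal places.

Kelley's formula gives T̂ = 0.890·80 + 0.110·102.4 = 71.200 + 11.2640 = 82.4640.
X − T̂ = 80 − 82.464 = -2.464 → -2.46

-2.46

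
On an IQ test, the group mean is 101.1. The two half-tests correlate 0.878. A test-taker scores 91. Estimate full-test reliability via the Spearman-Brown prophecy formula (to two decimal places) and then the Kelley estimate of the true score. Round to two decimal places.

Spearman-Brown: ρ = 2r/(1 + r) = 2(0.878)/(1 + 0.878) = 1.7560/1.878 = 0.9350 → 0.94
Kelley's formula gives T̂ = 0.94·91 + 0.06·101.1 = 85.54 + 6.066 = 91.606.

91.61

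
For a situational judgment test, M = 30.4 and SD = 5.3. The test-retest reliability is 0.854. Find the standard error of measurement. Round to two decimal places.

SEM = SD · √(1 − ρ) = 5.3 × √0.146 = 5.3 × 0.3821 = 2.025

2.03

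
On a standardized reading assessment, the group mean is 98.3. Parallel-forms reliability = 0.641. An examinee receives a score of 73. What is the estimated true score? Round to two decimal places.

Kelley's formula gives T̂ = 0.641·73 + 0.359·98.3 = 46.793 + 35.2897 = 82.083.

82.08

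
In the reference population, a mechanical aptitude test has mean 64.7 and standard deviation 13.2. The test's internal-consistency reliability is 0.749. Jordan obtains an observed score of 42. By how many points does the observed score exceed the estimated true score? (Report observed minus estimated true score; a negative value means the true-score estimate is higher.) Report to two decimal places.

-5.70

T̂ = ρX + (1 − ρ)μ
  = 0.749 × 42 + 0.251 × 64.7
  = 31.458 + 16.2397
  = 47.6977
  ≈ 47.698
X − T̂ = 42 − 47.698 = -5.698 → -5.70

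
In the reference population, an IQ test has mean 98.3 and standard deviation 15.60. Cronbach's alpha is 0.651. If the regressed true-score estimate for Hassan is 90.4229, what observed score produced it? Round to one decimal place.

86.2

T̂ = ρX + (1 − ρ)μ  ⇒  X = (T̂ − (1 − ρ)μ) / ρ
X = (90.4229 − 0.349 × 98.3) / 0.651 = (90.4229 − 34.3067) / 0.651 = 56.1162 / 0.651 = 86.200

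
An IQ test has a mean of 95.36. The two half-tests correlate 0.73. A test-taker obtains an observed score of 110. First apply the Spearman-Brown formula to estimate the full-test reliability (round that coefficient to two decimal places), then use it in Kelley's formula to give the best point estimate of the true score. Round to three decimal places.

Spearman-Brown: ρ = 2r/(1 + r) = 2(0.73)/(1 + 0.73) = 1.460/1.73 = 0.8439 → 0.84
T̂ = 0.84(110) + 0.16(95.36) = 92.40 + 15.2576 = 107.6576 → 107.658

107.658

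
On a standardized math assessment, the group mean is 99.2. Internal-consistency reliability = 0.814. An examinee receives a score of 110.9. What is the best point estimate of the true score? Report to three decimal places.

108.724

T̂ = 0.814(110.9) + 0.186(99.2) = 90.2726 + 18.4512 = 108.7238 → 108.724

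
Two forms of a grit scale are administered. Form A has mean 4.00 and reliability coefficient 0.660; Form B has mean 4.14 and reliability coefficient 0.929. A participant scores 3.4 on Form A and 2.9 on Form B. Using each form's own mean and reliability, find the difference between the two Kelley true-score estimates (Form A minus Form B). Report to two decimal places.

0.62

T̂_A = 0.660(3.4) + 0.340(4.00) = 3.6040
T̂_B = 0.929(2.9) + 0.071(4.14) = 2.9880
T̂_A − T̂_B = 0.6160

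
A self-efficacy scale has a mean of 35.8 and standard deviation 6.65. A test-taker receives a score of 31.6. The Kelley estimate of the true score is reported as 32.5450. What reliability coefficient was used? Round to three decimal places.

T̂ = ρX + (1 − ρ)μ  ⇒  T̂ − μ = ρ(X − μ)
ρ = (T̂ − μ)/(X − μ) = (32.5450 − 35.8) / (31.6 − 35.8) = -3.2550 / -4.2 = 0.77500

0.775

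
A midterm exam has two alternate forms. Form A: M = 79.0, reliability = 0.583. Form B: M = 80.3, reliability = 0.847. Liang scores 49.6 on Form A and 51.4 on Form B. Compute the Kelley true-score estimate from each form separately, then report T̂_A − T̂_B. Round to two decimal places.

T̂_A = 0.583(49.6) + 0.417(79.0) = 61.8598
T̂_B = 0.847(51.4) + 0.153(80.3) = 55.8217
T̂_A − T̂_B = 6.0381

6.04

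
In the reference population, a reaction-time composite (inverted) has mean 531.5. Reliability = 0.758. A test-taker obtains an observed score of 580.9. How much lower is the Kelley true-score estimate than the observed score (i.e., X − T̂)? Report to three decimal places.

T̂ = 0.758(580.9) + 0.242(531.5) = 440.3222 + 128.6230 = 568.94520 → 568.9452
X − T̂ = 580.9 − 568.9452 = 11.9548 → 11.955

11.955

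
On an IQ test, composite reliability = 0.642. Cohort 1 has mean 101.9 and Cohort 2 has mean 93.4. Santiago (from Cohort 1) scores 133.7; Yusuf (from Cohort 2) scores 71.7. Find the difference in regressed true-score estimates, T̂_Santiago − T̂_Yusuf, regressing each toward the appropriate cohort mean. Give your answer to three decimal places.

T̂_Santiago = 0.642(133.7) + 0.358(101.9) = 122.31560
T̂_Yusuf = 0.642(71.7) + 0.358(93.4) = 79.46860
Difference = 122.31560 − 79.46860 = 42.84700

42.847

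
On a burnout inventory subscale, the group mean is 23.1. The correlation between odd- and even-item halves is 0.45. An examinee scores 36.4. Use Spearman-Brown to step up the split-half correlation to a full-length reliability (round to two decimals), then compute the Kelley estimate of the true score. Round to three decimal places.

Spearman-Brown: ρ = 2r/(1 + r) = 2(0.45)/(1 + 0.45) = 0.900/1.45 = 0.6207 → 0.62
Regress the observed score toward the mean by the unreliability: T̂ = 0.62·36.4 + 0.38·23.1 = 22.568 + 8.778 = 31.3460.

31.346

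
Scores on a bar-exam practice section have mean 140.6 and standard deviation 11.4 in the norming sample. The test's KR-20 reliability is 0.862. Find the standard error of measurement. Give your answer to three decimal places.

SEM = SD · √(1 − ρ) = 11.4 × √0.138 = 11.4 × 0.3715 = 4.2349

4.235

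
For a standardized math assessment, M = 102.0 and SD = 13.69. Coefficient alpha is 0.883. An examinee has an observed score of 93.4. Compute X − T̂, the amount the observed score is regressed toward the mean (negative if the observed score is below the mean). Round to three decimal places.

T̂ = ρX + (1 − ρ)μ
  = 0.883 × 93.4 + 0.117 × 102.0
  = 82.4722 + 11.9340
  = 94.40620
  ≈ 94.4062
X − T̂ = 93.4 − 94.4062 = -1.0062 → -1.006

-1.006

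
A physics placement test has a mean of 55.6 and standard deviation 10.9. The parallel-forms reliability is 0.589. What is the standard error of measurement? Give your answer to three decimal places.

SEM = SD · √(1 − ρ) = 10.9 × √0.411 = 10.9 × 0.6411 = 6.9879

6.988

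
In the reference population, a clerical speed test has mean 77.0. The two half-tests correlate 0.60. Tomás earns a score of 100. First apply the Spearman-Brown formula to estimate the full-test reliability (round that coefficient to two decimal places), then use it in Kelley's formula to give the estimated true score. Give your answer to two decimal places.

Spearman-Brown: ρ = 2r/(1 + r) = 2(0.60)/(1 + 0.60) = 1.200/1.60 = 0.7500 → 0.75
T̂ = 0.75(100) + 0.25(77.0) = 75.00 + 19.250 = 94.250 → 94.25

94.25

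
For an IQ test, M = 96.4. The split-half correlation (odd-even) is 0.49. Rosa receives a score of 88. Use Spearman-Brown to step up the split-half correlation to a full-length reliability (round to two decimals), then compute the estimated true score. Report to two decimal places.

Spearman-Brown: ρ = 2r/(1 + r) = 2(0.49)/(1 + 0.49) = 0.980/1.49 = 0.6577 → 0.66
T̂ = 0.66(88) + 0.34(96.4) = 58.08 + 32.776 = 90.856 → 90.86

90.86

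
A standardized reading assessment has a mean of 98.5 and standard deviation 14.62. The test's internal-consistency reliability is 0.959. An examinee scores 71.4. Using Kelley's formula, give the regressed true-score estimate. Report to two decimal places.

Kelley's formula gives T̂ = 0.959·71.4 + 0.041·98.5 = 68.4726 + 4.0385 = 72.511.

72.51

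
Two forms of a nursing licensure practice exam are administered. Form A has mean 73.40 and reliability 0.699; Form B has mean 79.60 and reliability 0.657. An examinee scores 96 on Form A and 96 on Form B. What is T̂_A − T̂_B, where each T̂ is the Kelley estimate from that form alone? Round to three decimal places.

T̂_A = 0.699(96) + 0.301(73.40) = 89.19740
T̂_B = 0.657(96) + 0.343(79.60) = 90.37480
T̂_A − T̂_B = -1.17740

-1.177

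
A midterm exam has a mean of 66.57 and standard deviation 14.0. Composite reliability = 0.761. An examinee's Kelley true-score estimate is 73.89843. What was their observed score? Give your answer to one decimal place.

T̂ = ρX + (1 − ρ)μ  ⇒  X = (T̂ − (1 − ρ)μ) / ρ
X = (73.89843 − 0.239 × 66.57) / 0.761 = (73.89843 − 15.91023) / 0.761 = 57.98820 / 0.761 = 76.200

76.2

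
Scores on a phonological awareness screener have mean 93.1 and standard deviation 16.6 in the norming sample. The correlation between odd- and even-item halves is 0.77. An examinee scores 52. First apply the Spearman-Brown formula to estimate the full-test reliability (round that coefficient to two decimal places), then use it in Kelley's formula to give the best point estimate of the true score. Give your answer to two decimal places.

57.34

Spearman-Brown: ρ = 2r/(1 + r) = 2(0.77)/(1 + 0.77) = 1.540/1.77 = 0.8701 → 0.87
Kelley's formula gives T̂ = 0.87·52 + 0.13·93.1 = 45.24 + 12.103 = 57.343.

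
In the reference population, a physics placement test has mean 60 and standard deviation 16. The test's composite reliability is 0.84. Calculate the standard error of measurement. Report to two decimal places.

SEM = SD · √(1 − ρ) = 16 × √0.16 = 16 × 0.4000 = 6.400

6.40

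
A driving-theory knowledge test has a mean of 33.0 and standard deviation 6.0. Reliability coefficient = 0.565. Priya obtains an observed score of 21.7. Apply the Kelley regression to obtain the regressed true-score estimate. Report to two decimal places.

26.62

T̂ = 0.565(21.7) + 0.435(33.0) = 12.2605 + 14.3550 = 26.615 → 26.62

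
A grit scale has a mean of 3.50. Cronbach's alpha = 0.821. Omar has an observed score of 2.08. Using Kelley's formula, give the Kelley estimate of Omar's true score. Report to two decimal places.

Kelley's formula gives T̂ = 0.821·2.08 + 0.179·3.50 = 1.70768 + 0.62650 = 2.334.

2.33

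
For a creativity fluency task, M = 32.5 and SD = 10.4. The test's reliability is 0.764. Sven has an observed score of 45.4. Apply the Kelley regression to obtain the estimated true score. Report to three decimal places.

Kelley's formula gives T̂ = 0.764·45.4 + 0.236·32.5 = 34.6856 + 7.6700 = 42.3556.

42.356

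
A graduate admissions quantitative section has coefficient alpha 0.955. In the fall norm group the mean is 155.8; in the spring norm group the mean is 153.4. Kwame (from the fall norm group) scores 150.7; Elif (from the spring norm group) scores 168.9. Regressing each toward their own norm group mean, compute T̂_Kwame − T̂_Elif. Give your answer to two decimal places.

T̂_Kwame = 0.955(150.7) + 0.045(155.8) = 150.9295
T̂_Elif = 0.955(168.9) + 0.045(153.4) = 168.2025
Difference = 150.9295 − 168.2025 = -17.2730

-17.27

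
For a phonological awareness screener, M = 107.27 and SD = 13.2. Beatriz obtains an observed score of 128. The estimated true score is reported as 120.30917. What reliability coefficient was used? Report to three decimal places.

0.629

T̂ = ρX + (1 − ρ)μ  ⇒  T̂ − μ = ρ(X − μ)
ρ = (T̂ − μ)/(X − μ) = (120.30917 − 107.27) / (128 − 107.27) = 13.03917 / 20.73 = 0.62900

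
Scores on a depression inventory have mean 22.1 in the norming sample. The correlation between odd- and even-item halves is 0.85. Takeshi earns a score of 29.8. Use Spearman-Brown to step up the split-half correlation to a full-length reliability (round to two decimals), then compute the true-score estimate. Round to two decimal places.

Spearman-Brown: ρ = 2r/(1 + r) = 2(0.85)/(1 + 0.85) = 1.700/1.85 = 0.9189 → 0.92
Kelley's formula gives T̂ = 0.92·29.8 + 0.08·22.1 = 27.416 + 1.768 = 29.184.

29.18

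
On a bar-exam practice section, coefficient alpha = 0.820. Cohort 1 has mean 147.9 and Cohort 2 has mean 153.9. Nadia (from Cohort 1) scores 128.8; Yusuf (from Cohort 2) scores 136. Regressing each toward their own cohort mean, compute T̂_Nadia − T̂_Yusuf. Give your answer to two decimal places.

-6.98

T̂_Nadia = 0.820(128.8) + 0.180(147.9) = 132.2380
T̂_Yusuf = 0.820(136) + 0.180(153.9) = 139.2220
Difference = 132.2380 − 139.2220 = -6.9840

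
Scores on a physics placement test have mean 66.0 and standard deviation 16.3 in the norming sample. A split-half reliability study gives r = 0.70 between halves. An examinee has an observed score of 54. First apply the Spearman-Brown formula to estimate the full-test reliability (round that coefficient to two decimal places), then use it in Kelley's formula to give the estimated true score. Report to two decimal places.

56.16

Spearman-Brown: ρ = 2r/(1 + r) = 2(0.70)/(1 + 0.70) = 1.400/1.70 = 0.8235 → 0.82
T̂ = 0.82(54) + 0.18(66.0) = 44.28 + 11.880 = 56.160 → 56.16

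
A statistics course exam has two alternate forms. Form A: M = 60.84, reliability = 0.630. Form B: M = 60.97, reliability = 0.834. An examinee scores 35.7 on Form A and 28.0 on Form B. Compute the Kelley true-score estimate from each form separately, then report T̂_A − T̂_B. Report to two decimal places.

T̂_A = 0.630(35.7) + 0.370(60.84) = 45.0018
T̂_B = 0.834(28.0) + 0.166(60.97) = 33.4730
T̂_A − T̂_B = 11.5288

11.53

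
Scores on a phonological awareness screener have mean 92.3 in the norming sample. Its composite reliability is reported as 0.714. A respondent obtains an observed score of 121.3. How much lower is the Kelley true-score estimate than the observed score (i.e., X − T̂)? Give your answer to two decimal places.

T̂ = 0.714(121.3) + 0.286(92.3) = 86.6082 + 26.3978 = 113.0060 → 113.006
X − T̂ = 121.3 − 113.006 = 8.294 → 8.29

8.29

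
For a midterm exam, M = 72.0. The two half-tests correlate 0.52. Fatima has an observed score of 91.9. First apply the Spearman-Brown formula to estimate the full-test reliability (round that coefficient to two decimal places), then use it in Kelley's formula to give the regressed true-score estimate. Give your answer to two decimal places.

Spearman-Brown: ρ = 2r/(1 + r) = 2(0.52)/(1 + 0.52) = 1.040/1.52 = 0.6842 → 0.68
Weight the observed score by reliability and the mean by (1 − reliability): T̂ = 0.68·91.9 + 0.32·72.0 = 62.492 + 23.040 = 85.532.

85.53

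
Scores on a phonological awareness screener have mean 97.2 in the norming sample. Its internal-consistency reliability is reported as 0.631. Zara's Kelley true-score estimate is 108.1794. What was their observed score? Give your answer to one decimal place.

T̂ = ρX + (1 − ρ)μ  ⇒  X = (T̂ − (1 − ρ)μ) / ρ
X = (108.1794 − 0.369 × 97.2) / 0.631 = (108.1794 − 35.8668) / 0.631 = 72.3126 / 0.631 = 114.600

114.6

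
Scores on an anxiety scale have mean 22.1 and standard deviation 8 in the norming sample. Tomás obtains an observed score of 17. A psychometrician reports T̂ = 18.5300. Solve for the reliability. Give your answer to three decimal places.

0.700

T̂ = ρX + (1 − ρ)μ  ⇒  T̂ − μ = ρ(X − μ)
ρ = (T̂ − μ)/(X − μ) = (18.5300 − 22.1) / (17 − 22.1) = -3.5700 / -5.1 = 0.70000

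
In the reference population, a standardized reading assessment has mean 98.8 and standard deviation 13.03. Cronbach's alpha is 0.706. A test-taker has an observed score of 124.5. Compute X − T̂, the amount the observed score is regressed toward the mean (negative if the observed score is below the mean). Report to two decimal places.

7.56

T̂ = 0.706(124.5) + 0.294(98.8) = 87.8970 + 29.0472 = 116.9442 → 116.944
X − T̂ = 124.5 − 116.944 = 7.556 → 7.56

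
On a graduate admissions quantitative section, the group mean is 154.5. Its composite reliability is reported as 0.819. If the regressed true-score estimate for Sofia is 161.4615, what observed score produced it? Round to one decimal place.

163.0

T̂ = ρX + (1 − ρ)μ  ⇒  X = (T̂ − (1 − ρ)μ) / ρ
X = (161.4615 − 0.181 × 154.5) / 0.819 = (161.4615 − 27.9645) / 0.819 = 133.4970 / 0.819 = 163.000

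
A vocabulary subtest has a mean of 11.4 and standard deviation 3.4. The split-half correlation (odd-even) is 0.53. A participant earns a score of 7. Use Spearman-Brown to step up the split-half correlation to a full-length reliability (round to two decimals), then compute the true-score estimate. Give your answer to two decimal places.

8.36

Spearman-Brown: ρ = 2r/(1 + r) = 2(0.53)/(1 + 0.53) = 1.060/1.53 = 0.6928 → 0.69
Weight the observed score by reliability and the mean by (1 − reliability): T̂ = 0.69·7 + 0.31·11.4 = 4.83 + 3.534 = 8.364.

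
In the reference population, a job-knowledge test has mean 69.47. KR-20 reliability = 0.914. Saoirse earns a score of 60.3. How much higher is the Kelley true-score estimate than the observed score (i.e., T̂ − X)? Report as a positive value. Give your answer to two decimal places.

T̂ = 0.914(60.3) + 0.086(69.47) = 55.1142 + 5.97442 = 61.0886 → 61.089
T̂ − X = 61.089 − 60.3 = 0.789 → 0.79

0.79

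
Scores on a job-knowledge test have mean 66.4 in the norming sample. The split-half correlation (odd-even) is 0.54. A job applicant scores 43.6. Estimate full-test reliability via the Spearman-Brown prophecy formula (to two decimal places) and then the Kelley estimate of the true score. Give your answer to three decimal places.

50.440

Spearman-Brown: ρ = 2r/(1 + r) = 2(0.54)/(1 + 0.54) = 1.080/1.54 = 0.7013 → 0.70
T̂ = ρX + (1 − ρ)μ
  = 0.70 × 43.6 + 0.30 × 66.4
  = 30.520 + 19.920
  = 50.4400
  ≈ 50.440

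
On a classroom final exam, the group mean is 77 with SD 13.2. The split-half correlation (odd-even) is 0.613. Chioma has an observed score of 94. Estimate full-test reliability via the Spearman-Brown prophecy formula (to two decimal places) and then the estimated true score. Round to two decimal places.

Spearman-Brown: ρ = 2r/(1 + r) = 2(0.613)/(1 + 0.613) = 1.2260/1.613 = 0.7601 → 0.76
T̂ = ρX + (1 − ρ)μ
  = 0.76 × 94 + 0.24 × 77
  = 71.44 + 18.48
  = 89.920
  ≈ 89.92

89.92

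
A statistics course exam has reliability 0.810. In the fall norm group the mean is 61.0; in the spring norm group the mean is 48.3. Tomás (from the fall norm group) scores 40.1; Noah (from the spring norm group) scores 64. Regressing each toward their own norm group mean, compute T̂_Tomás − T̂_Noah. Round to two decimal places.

-16.95

T̂_Tomás = 0.810(40.1) + 0.190(61.0) = 44.0710
T̂_Noah = 0.810(64) + 0.190(48.3) = 61.0170
Difference = 44.0710 − 61.0170 = -16.9460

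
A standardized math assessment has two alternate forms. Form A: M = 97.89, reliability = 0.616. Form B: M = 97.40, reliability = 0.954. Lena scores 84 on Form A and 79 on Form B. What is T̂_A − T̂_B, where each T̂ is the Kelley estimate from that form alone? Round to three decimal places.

9.487

T̂_A = 0.616(84) + 0.384(97.89) = 89.33376
T̂_B = 0.954(79) + 0.046(97.40) = 79.84640
T̂_A − T̂_B = 9.48736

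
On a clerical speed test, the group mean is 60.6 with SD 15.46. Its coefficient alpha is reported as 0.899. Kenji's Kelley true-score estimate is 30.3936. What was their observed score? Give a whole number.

T̂ = ρX + (1 − ρ)μ  ⇒  X = (T̂ − (1 − ρ)μ) / ρ
X = (30.3936 − 0.101 × 60.6) / 0.899 = (30.3936 − 6.1206) / 0.899 = 24.2730 / 0.899 = 27.00

27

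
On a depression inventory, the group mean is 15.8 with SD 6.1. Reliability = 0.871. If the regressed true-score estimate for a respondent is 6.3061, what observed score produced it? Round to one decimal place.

T̂ = ρX + (1 − ρ)μ  ⇒  X = (T̂ − (1 − ρ)μ) / ρ
X = (6.3061 − 0.129 × 15.8) / 0.871 = (6.3061 − 2.0382) / 0.871 = 4.2679 / 0.871 = 4.900

4.9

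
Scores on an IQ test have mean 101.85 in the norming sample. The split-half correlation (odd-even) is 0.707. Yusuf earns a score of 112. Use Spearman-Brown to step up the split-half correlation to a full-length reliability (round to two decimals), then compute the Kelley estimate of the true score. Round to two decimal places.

Spearman-Brown: ρ = 2r/(1 + r) = 2(0.707)/(1 + 0.707) = 1.4140/1.707 = 0.8284 → 0.83
T̂ = 0.83(112) + 0.17(101.85) = 92.96 + 17.3145 = 110.274 → 110.27

110.27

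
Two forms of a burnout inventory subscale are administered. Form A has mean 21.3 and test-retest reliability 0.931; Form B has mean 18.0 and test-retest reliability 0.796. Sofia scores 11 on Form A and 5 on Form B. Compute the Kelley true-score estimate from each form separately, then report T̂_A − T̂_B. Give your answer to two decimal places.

4.06

T̂_A = 0.931(11) + 0.069(21.3) = 11.7107
T̂_B = 0.796(5) + 0.204(18.0) = 7.6520
T̂_A − T̂_B = 4.0587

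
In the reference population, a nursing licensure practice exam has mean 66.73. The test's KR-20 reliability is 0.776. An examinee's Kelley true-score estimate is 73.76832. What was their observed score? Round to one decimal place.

T̂ = ρX + (1 − ρ)μ  ⇒  X = (T̂ − (1 − ρ)μ) / ρ
X = (73.76832 − 0.224 × 66.73) / 0.776 = (73.76832 − 14.94752) / 0.776 = 58.82080 / 0.776 = 75.800

75.8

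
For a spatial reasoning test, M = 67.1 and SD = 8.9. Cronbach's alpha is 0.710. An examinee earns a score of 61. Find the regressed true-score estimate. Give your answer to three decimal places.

T̂ = ρX + (1 − ρ)μ
  = 0.710 × 61 + 0.290 × 67.1
  = 43.310 + 19.4590
  = 62.7690
  ≈ 62.769

62.769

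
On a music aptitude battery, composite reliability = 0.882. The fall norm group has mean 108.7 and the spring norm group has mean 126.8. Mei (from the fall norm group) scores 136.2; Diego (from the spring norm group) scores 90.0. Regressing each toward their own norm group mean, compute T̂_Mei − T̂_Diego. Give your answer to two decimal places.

38.61

T̂_Mei = 0.882(136.2) + 0.118(108.7) = 132.9550
T̂_Diego = 0.882(90.0) + 0.118(126.8) = 94.3424
Difference = 132.9550 − 94.3424 = 38.6126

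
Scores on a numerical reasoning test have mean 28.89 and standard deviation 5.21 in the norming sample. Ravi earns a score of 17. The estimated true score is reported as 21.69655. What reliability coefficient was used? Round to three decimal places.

T̂ = ρX + (1 − ρ)μ  ⇒  T̂ − μ = ρ(X − μ)
ρ = (T̂ − μ)/(X − μ) = (21.69655 − 28.89) / (17 − 28.89) = -7.19345 / -11.89 = 0.60500

0.605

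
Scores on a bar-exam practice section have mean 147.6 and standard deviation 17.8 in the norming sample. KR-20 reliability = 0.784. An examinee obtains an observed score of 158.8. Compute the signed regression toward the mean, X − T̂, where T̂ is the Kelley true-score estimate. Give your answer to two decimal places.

2.42

T̂ = ρX + (1 − ρ)μ
  = 0.784 × 158.8 + 0.216 × 147.6
  = 124.4992 + 31.8816
  = 156.3808
  ≈ 156.381
X − T̂ = 158.8 − 156.381 = 2.419 → 2.42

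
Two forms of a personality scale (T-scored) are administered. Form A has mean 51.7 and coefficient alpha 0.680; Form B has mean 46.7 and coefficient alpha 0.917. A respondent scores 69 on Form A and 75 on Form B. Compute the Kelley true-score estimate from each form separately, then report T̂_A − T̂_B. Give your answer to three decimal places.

T̂_A = 0.680(69) + 0.320(51.7) = 63.46400
T̂_B = 0.917(75) + 0.083(46.7) = 72.65110
T̂_A − T̂_B = -9.18710

-9.187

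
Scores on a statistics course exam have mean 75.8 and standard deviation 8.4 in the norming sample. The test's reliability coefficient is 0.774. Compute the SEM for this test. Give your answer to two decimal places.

3.99

SEM = SD · √(1 − ρ) = 8.4 × √0.226 = 8.4 × 0.4754 = 3.993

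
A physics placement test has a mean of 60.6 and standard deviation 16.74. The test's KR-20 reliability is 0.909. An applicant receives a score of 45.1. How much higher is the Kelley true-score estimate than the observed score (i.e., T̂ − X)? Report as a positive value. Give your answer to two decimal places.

T̂ = ρX + (1 − ρ)μ
  = 0.909 × 45.1 + 0.091 × 60.6
  = 40.9959 + 5.5146
  = 46.5105
  ≈ 46.511
T̂ − X = 46.511 − 45.1 = 1.411 → 1.41

1.41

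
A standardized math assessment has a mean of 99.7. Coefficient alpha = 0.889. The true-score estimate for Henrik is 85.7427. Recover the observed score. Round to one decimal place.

84.0

T̂ = ρX + (1 − ρ)μ  ⇒  X = (T̂ − (1 − ρ)μ) / ρ
X = (85.7427 − 0.111 × 99.7) / 0.889 = (85.7427 − 11.0667) / 0.889 = 74.6760 / 0.889 = 84.000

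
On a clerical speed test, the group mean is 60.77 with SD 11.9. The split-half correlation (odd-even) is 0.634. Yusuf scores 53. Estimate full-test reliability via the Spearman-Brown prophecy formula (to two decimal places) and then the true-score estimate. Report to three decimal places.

54.709

Spearman-Brown: ρ = 2r/(1 + r) = 2(0.634)/(1 + 0.634) = 1.2680/1.634 = 0.7760 → 0.78
T̂ = 0.78(53) + 0.22(60.77) = 41.34 + 13.3694 = 54.7094 → 54.709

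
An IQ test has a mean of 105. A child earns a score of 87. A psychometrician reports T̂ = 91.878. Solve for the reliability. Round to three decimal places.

T̂ = ρX + (1 − ρ)μ  ⇒  T̂ − μ = ρ(X − μ)
ρ = (T̂ − μ)/(X − μ) = (91.878 − 105) / (87 − 105) = -13.122 / -18.0 = 0.72900

0.729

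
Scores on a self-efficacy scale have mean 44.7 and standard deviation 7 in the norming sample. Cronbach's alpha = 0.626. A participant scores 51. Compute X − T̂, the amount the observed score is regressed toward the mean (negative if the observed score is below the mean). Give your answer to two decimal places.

Kelley's formula gives T̂ = 0.626·51 + 0.374·44.7 = 31.926 + 16.7178 = 48.6438.
X − T̂ = 51 − 48.644 = 2.356 → 2.36

2.36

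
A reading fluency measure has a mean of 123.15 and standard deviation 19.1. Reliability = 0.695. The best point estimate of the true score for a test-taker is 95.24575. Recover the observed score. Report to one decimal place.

83.0

T̂ = ρX + (1 − ρ)μ  ⇒  X = (T̂ − (1 − ρ)μ) / ρ
X = (95.24575 − 0.305 × 123.15) / 0.695 = (95.24575 − 37.56075) / 0.695 = 57.68500 / 0.695 = 83.000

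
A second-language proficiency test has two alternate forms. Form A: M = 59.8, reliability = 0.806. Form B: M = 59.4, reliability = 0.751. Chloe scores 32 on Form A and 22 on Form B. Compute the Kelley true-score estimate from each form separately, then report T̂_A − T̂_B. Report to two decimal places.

T̂_A = 0.806(32) + 0.194(59.8) = 37.3932
T̂_B = 0.751(22) + 0.249(59.4) = 31.3126
T̂_A − T̂_B = 6.0806

6.08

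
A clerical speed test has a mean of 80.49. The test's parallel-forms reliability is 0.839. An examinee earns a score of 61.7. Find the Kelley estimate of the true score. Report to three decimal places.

64.725

T̂ = 0.839(61.7) + 0.161(80.49) = 51.7663 + 12.95889 = 64.7252 → 64.725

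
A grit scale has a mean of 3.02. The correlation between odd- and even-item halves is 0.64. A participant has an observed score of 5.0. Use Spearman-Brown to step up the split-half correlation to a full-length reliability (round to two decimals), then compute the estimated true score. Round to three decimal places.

Spearman-Brown: ρ = 2r/(1 + r) = 2(0.64)/(1 + 0.64) = 1.280/1.64 = 0.7805 → 0.78
Regress the observed score toward the mean by the unreliability: T̂ = 0.78·5.0 + 0.22·3.02 = 3.900 + 0.6644 = 4.5644.

4.564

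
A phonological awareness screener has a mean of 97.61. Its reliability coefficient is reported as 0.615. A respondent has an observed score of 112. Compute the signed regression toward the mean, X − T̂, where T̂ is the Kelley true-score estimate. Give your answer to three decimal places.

T̂ = 0.615(112) + 0.385(97.61) = 68.880 + 37.57985 = 106.45985 → 106.4598
X − T̂ = 112 − 106.4598 = 5.5402 → 5.540

5.540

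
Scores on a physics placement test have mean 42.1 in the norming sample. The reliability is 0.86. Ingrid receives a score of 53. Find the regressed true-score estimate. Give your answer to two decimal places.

51.47

T̂ = ρX + (1 − ρ)μ
  = 0.86 × 53 + 0.14 × 42.1
  = 45.58 + 5.894
  = 51.474
  ≈ 51.47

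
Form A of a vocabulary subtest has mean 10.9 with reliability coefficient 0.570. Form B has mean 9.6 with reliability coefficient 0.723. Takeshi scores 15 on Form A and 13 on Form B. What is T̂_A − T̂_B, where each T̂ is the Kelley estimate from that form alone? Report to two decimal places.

T̂_A = 0.570(15) + 0.430(10.9) = 13.2370
T̂_B = 0.723(13) + 0.277(9.6) = 12.0582
T̂_A − T̂_B = 1.1788

1.18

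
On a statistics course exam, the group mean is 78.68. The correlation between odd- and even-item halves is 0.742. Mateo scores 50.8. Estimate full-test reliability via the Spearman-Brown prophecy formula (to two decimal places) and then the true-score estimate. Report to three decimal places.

Spearman-Brown: ρ = 2r/(1 + r) = 2(0.742)/(1 + 0.742) = 1.4840/1.742 = 0.8519 → 0.85
T̂ = ρX + (1 − ρ)μ
  = 0.85 × 50.8 + 0.15 × 78.68
  = 43.180 + 11.8020
  = 54.9820
  ≈ 54.982

54.982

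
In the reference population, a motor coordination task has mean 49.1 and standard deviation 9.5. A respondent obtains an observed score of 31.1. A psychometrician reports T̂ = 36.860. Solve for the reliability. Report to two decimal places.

0.68

T̂ = ρX + (1 − ρ)μ  ⇒  T̂ − μ = ρ(X − μ)
ρ = (T̂ − μ)/(X − μ) = (36.860 − 49.1) / (31.1 − 49.1) = -12.240 / -18.0 = 0.6800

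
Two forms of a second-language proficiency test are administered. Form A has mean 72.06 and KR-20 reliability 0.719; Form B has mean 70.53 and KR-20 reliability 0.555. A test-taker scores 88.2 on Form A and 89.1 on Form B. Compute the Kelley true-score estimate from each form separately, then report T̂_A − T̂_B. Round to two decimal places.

T̂_A = 0.719(88.2) + 0.281(72.06) = 83.6647
T̂_B = 0.555(89.1) + 0.445(70.53) = 80.8363
T̂_A − T̂_B = 2.8283

2.83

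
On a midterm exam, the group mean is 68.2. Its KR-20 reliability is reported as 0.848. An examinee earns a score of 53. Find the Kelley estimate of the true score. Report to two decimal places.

55.31

T̂ = ρX + (1 − ρ)μ
  = 0.848 × 53 + 0.152 × 68.2
  = 44.944 + 10.3664
  = 55.310
  ≈ 55.31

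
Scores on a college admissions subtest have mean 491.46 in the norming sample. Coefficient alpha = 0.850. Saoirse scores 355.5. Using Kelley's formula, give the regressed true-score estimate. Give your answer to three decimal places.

T̂ = 0.850(355.5) + 0.150(491.46) = 302.1750 + 73.71900 = 375.8940 → 375.894

375.894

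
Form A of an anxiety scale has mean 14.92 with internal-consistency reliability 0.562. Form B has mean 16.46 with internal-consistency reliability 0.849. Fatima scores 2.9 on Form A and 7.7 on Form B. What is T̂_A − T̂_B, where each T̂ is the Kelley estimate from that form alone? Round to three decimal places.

-0.858

T̂_A = 0.562(2.9) + 0.438(14.92) = 8.16476
T̂_B = 0.849(7.7) + 0.151(16.46) = 9.02276
T̂_A − T̂_B = -0.85800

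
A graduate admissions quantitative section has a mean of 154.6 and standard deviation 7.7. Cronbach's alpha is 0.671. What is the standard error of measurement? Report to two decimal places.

4.42

SEM = SD · √(1 − ρ) = 7.7 × √0.329 = 7.7 × 0.5736 = 4.417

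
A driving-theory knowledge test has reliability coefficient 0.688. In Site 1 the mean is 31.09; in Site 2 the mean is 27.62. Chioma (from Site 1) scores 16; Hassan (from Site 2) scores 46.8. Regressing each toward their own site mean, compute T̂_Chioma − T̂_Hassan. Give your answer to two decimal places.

-20.11

T̂_Chioma = 0.688(16) + 0.312(31.09) = 20.7081
T̂_Hassan = 0.688(46.8) + 0.312(27.62) = 40.8158
Difference = 20.7081 − 40.8158 = -20.1078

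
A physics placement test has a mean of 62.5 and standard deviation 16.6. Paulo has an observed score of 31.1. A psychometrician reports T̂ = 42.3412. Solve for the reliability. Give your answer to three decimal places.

0.642

T̂ = ρX + (1 − ρ)μ  ⇒  T̂ − μ = ρ(X − μ)
ρ = (T̂ − μ)/(X − μ) = (42.3412 − 62.5) / (31.1 − 62.5) = -20.1588 / -31.4 = 0.64200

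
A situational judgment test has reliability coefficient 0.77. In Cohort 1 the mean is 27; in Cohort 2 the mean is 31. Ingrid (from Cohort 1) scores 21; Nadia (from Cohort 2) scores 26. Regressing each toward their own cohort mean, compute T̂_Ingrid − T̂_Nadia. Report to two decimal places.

T̂_Ingrid = 0.77(21) + 0.23(27) = 22.3800
T̂_Nadia = 0.77(26) + 0.23(31) = 27.1500
Difference = 22.3800 − 27.1500 = -4.7700

-4.77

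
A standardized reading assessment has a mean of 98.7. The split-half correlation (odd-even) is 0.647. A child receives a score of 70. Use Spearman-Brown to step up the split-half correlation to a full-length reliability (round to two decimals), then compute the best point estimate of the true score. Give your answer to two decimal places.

Spearman-Brown: ρ = 2r/(1 + r) = 2(0.647)/(1 + 0.647) = 1.2940/1.647 = 0.7857 → 0.79
T̂ = ρX + (1 − ρ)μ
  = 0.79 × 70 + 0.21 × 98.7
  = 55.30 + 20.727
  = 76.027
  ≈ 76.03

76.03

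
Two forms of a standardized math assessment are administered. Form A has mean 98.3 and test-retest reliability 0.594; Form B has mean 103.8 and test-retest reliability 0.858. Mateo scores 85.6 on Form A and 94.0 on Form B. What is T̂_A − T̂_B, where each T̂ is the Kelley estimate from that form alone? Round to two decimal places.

-4.64

T̂_A = 0.594(85.6) + 0.406(98.3) = 90.7562
T̂_B = 0.858(94.0) + 0.142(103.8) = 95.3916
T̂_A − T̂_B = -4.6354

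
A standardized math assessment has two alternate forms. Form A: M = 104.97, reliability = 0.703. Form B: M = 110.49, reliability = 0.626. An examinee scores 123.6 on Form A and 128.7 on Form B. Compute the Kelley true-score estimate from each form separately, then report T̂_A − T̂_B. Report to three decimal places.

-3.823

T̂_A = 0.703(123.6) + 0.297(104.97) = 118.06689
T̂_B = 0.626(128.7) + 0.374(110.49) = 121.88946
T̂_A − T̂_B = -3.82257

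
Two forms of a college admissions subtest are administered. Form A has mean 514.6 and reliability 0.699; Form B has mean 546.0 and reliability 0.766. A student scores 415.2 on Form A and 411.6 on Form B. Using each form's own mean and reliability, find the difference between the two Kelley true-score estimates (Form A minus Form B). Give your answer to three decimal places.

T̂_A = 0.699(415.2) + 0.301(514.6) = 445.11940
T̂_B = 0.766(411.6) + 0.234(546.0) = 443.04960
T̂_A − T̂_B = 2.06980

2.070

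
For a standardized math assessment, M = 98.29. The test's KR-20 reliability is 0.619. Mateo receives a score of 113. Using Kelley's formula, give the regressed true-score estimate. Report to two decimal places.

T̂ = 0.619(113) + 0.381(98.29) = 69.947 + 37.44849 = 107.395 → 107.40

107.40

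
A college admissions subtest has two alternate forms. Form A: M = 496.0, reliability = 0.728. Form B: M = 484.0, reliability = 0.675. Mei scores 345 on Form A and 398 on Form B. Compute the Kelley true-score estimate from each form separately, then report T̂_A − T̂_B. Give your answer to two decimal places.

T̂_A = 0.728(345) + 0.272(496.0) = 386.0720
T̂_B = 0.675(398) + 0.325(484.0) = 425.9500
T̂_A − T̂_B = -39.8780

-39.88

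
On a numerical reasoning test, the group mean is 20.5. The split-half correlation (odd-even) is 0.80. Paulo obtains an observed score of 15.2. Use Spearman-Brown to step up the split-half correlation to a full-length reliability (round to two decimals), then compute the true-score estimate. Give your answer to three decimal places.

Spearman-Brown: ρ = 2r/(1 + r) = 2(0.80)/(1 + 0.80) = 1.600/1.80 = 0.8889 → 0.89
Regress the observed score toward the mean by the unreliability: T̂ = 0.89·15.2 + 0.11·20.5 = 13.528 + 2.255 = 15.7830.

15.783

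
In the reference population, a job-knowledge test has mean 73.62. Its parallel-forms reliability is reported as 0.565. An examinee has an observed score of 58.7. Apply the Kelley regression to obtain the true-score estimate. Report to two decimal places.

65.19

T̂ = 0.565(58.7) + 0.435(73.62) = 33.1655 + 32.02470 = 65.190 → 65.19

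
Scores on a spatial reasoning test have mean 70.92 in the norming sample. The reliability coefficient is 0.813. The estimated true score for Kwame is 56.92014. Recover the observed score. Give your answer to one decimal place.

T̂ = ρX + (1 − ρ)μ  ⇒  X = (T̂ − (1 − ρ)μ) / ρ
X = (56.92014 − 0.187 × 70.92) / 0.813 = (56.92014 − 13.26204) / 0.813 = 43.65810 / 0.813 = 53.700

53.7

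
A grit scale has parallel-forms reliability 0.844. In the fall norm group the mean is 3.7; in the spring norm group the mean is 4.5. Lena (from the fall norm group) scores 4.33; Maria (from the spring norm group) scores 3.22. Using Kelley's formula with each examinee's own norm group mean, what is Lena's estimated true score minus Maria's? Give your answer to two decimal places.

T̂_Lena = 0.844(4.33) + 0.156(3.7) = 4.2317
T̂_Maria = 0.844(3.22) + 0.156(4.5) = 3.4197
Difference = 4.2317 − 3.4197 = 0.8120

0.81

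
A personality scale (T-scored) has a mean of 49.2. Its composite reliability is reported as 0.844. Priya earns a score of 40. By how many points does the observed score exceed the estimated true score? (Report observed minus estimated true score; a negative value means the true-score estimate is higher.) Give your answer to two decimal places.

-1.44

T̂ = ρX + (1 − ρ)μ
  = 0.844 × 40 + 0.156 × 49.2
  = 33.760 + 7.6752
  = 41.4352
  ≈ 41.435
X − T̂ = 40 − 41.435 = -1.435 → -1.44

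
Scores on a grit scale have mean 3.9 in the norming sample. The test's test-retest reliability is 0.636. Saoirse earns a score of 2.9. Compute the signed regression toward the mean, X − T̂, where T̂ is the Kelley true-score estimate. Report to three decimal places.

T̂ = 0.636(2.9) + 0.364(3.9) = 1.8444 + 1.4196 = 3.26400 → 3.2640
X − T̂ = 2.9 − 3.2640 = -0.3640 → -0.364

-0.364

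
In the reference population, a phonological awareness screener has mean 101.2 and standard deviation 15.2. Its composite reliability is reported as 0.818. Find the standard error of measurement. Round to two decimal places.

SEM = SD · √(1 − ρ) = 15.2 × √0.182 = 15.2 × 0.4266 = 6.485

6.48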